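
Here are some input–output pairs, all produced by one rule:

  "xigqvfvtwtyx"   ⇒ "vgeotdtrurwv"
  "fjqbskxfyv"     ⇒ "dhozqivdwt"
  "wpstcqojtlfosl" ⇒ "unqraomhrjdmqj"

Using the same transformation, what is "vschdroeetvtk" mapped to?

tqafbpmccrtri

Looking at the pairs, the operation is to shift every letter 2 places backward in the alphabet (wrapping around).
"vschdroeetvtk" → "tqafbpmccrtri".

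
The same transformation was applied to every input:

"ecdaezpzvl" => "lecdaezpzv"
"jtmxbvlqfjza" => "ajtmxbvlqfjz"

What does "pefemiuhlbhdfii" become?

The transformation: move the last character to the front.
"pefemiuhlbhdfii" → "ipefemiuhlbhdfi".

ipefemiuhlbhdfi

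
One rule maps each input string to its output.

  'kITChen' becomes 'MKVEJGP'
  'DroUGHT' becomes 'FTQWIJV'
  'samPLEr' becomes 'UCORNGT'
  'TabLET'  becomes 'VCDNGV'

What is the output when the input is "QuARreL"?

The pattern: shift every letter 2 places forward in the alphabet (wrapping around), then convert every letter to uppercase.
On "QuARreL": the first step gives "SwCTtgN", and the second then gives "SWCTTGN".

SWCTTGN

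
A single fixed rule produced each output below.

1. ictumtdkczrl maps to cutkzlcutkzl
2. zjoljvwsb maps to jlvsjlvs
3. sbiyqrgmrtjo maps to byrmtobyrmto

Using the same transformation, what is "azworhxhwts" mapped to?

zohhtzohht

The rule is to keep every other character starting from the second (positions 2nd, 4th, 6th, ...), then write the whole string twice.
For "azworhxhwts", step one produces "zohht"; step two turns that into "zohhtzohht".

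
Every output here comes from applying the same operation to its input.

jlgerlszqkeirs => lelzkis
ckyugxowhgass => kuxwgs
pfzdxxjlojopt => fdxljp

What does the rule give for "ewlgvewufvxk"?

Looking at the pairs, the operation is to keep every other character starting from the second (positions 2nd, 4th, 6th, ...).
On "ewlgvewufvxk" that produces "wgeuvk".

wgeuvk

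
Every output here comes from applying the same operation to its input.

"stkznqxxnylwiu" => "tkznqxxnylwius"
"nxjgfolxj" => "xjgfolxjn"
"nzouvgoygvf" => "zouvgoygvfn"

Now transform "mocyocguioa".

ocyocguioam

The transformation: move the first character to the end.
Doing the same to "mocyocguioa": "ocyocguioam".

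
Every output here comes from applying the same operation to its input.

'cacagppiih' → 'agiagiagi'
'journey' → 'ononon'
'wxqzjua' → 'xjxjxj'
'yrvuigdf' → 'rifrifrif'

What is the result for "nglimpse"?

gmegmegme

The pattern: keep one character in every 3, starting at position 2 (positions 2nd, 5th, 8th, ...), then write the whole string 3 times in a row.
Starting from "nglimpse": after the first operation, "gme"; after the second, "gmegmegme".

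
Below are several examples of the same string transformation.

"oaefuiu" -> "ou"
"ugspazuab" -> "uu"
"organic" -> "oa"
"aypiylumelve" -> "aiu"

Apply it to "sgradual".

aa

Rule — keep one character in every 3, starting at position 1 (positions 1st, 4th, 7th, ...), then keep only the vowels.
Working it through for "sgradual": intermediate "saa", final "aa".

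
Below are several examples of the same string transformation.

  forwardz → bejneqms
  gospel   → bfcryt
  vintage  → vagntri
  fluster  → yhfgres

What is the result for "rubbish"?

hoovfue

In each case the input is transformed by: move the first character to the end, then shift every letter 13 places forward in the alphabet (wrapping around) — i.e. ROT13.
Applying both steps to "rubbish": "ubbishr", then "hoovfue".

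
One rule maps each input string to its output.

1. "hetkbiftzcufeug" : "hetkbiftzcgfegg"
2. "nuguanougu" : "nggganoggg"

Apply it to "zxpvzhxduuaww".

zxpvzhxdggaww

Each output is the input with this applied: replace every "u" with "g".
"zxpvzhxduuaww" → "zxpvzhxdggaww".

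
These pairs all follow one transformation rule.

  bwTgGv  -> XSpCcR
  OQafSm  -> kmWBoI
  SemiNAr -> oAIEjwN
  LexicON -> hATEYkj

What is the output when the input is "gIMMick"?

Looking at the pairs, the operation is to flip the case of every letter, then shift every letter 4 places backward in the alphabet (wrapping around).
"gIMMick" → "GimmICK" → "CeiiEYG".

CeiiEYG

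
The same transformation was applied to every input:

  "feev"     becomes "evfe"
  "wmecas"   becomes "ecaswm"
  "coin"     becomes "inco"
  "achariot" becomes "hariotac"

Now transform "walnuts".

The transformation: move the first 2 characters to the end (rotate left by 2).
So "walnuts" becomes "lnutswa".

lnutswa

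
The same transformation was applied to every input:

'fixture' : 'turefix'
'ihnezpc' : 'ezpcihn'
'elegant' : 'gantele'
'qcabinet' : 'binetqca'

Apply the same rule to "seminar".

Looking at the pairs, the operation is to move the first 3 characters to the end (rotate left by 3).
Doing the same to "seminar": "inarsem".

inarsem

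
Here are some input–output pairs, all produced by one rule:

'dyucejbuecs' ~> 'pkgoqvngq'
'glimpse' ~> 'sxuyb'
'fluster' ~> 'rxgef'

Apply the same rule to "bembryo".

nqynd

Rule — delete the last 2 characters, then shift every letter 12 places forward in the alphabet (wrapping around).
On "bembryo": the first step gives "bembr", and the second then gives "nqynd".
(Check on "dyucejbuecs": → "dyucejbue" → "pkgoqvngq" ✓)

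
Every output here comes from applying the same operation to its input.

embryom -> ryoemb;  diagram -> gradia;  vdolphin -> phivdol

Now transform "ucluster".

Each output is the input with this applied: delete the last character, then move the last 3 characters to the front (rotate right by 3).
Doing the same to "ucluster": "steuclu".

steuclu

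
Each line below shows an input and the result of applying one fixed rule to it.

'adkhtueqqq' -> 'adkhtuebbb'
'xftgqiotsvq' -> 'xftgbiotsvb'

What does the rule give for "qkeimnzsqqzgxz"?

Each output is the input with this applied: replace every "q" with "b".
"qkeimnzsqqzgxz" → "bkeimnzsbbzgxz".

bkeimnzsbbzgxz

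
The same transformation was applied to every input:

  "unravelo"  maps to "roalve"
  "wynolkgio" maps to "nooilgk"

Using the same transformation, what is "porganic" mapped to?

rcgian

The rule is to delete the first 2 characters, then take characters alternately from the front and the back (1st, last, 2nd, 2nd-last, ...).
Working it through for "porganic": intermediate "rganic", final "rcgian".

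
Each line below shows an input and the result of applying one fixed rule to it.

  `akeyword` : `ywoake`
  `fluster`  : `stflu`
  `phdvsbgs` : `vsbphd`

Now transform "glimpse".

The pattern: delete the last 2 characters, then move the first 3 characters to the end (rotate left by 3).
"glimpse" → "mpgli".

mpgli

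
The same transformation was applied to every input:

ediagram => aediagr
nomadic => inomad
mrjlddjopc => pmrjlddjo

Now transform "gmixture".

rgmixtu

Each output is the input with this applied: delete the last character, then move the last character to the front.
"gmixture" → "gmixtur" → "rgmixtu".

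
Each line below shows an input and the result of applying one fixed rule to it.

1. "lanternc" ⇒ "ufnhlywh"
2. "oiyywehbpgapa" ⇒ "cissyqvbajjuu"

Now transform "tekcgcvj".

ynwewadp

In each case the input is transformed by: swap each adjacent pair of characters (1↔2, 3↔4, ...), then shift every letter 6 places backward in the alphabet (wrapping around).
Working it through for "tekcgcvj": intermediate "etckcgjv", final "ynwewadp".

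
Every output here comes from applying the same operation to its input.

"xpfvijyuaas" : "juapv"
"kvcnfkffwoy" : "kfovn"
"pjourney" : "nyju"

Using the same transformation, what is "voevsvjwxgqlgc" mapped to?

vwglcov

In each case the input is transformed by: keep every other character starting from the second (positions 2nd, 4th, 6th, ...), then move the first 2 characters to the end (rotate left by 2).
"voevsvjwxgqlgc" → "ovvwglc" → "vwglcov".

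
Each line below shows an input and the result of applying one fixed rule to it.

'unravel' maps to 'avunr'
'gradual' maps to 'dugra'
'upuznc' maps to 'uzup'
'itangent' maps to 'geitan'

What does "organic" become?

Each output is the input with this applied: delete the last 2 characters, then move the last 2 characters to the front (rotate right by 2).
So "organic" becomes "anorg".

anorg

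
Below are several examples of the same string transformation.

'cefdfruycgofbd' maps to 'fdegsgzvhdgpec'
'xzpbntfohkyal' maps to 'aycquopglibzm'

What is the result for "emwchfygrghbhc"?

Looking at the pairs, the operation is to shift every letter 1 place forward in the alphabet (wrapping around), then swap each adjacent pair of characters (1↔2, 3↔4, ...).
On "emwchfygrghbhc": the first step gives "fnxdigzhshicid", and the second then gives "nfdxgihzhscidi".

nfdxgihzhscidi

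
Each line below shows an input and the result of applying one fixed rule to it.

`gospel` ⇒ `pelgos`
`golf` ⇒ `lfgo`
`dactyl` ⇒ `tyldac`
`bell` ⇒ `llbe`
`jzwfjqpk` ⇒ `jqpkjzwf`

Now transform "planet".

The rule is to swap the front and back halves of the string.
On "planet" that produces "netpla".

netpla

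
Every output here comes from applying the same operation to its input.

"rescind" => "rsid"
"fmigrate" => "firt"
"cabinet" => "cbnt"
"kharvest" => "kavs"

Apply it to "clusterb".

The rule is to keep every other character starting from the first (positions 1st, 3rd, 5th, ...).
So "clusterb" becomes "cutr".

cutr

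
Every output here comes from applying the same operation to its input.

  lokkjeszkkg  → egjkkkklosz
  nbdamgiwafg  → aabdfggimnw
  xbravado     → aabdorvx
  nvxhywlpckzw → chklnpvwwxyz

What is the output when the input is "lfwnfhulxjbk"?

bffhjkllnuwx

Looking at the pairs, the operation is to sort the characters into alphabetical order.
On "lfwnfhulxjbk" that produces "bffhjkllnuwx".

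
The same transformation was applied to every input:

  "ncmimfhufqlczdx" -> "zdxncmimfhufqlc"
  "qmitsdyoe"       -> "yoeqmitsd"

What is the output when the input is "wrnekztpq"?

tpqwrnekz

The transformation: move the last 3 characters to the front (rotate right by 3).
"wrnekztpq" → "tpqwrnekz".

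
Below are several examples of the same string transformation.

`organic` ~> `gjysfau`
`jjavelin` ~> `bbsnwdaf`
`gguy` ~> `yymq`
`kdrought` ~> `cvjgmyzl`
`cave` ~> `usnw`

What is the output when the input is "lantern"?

What's happening: shift every letter 8 places backward in the alphabet (wrapping around).
For "lantern" the result is "dsflwjf".

dsflwjf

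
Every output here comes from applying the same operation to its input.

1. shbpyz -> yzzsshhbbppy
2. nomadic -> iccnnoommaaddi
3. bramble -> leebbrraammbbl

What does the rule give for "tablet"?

ettttaabblle

What's happening: double every character, then move the last 3 characters to the front (rotate right by 3).
For "tablet", step one produces "ttaabblleett"; step two turns that into "ettttaabblle".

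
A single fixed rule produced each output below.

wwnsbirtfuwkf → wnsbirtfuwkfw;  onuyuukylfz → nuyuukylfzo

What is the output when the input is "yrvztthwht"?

rvztthwhty

Looking at the pairs, the operation is to move the first character to the end.
Applying that to "yrvztthwht" gives "rvztthwhty".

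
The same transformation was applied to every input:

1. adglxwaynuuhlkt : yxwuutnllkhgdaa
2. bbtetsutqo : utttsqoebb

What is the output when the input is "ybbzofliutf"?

zyutoliffbb

The pattern: sort the characters into reverse alphabetical order.
Doing the same to "ybbzofliutf": "zyutoliffbb".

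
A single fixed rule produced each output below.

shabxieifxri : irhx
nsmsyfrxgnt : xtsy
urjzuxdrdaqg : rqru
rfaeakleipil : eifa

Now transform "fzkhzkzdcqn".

dnzz

The pattern: keep one character in every 3, starting at position 2 (positions 2nd, 5th, 8th, ...), then swap the front and back halves of the string.
So "fzkhzkzdcqn" becomes "dnzz".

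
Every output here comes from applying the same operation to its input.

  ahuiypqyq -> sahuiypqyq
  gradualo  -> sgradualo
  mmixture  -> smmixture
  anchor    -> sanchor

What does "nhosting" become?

snhosting

What's happening: prepend "s".
Applying that to "nhosting" gives "snhosting".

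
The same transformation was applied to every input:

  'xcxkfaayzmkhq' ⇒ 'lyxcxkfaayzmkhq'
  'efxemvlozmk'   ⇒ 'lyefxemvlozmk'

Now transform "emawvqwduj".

lyemawvqwduj

The rule is to prepend "ly".
Applying that to "emawvqwduj" gives "lyemawvqwduj".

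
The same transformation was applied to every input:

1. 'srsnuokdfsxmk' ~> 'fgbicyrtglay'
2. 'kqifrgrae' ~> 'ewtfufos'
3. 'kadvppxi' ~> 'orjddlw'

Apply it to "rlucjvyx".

Rule — shift every letter 12 places backward in the alphabet (wrapping around), then delete the first character.
"rlucjvyx" → "fziqxjml" → "ziqxjml".

ziqxjml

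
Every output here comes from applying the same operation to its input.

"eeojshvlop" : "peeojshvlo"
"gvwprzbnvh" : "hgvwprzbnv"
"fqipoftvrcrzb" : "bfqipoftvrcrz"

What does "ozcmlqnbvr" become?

rozcmlqnbv

In each case the input is transformed by: move the last character to the front.
So "ozcmlqnbvr" becomes "rozcmlqnbv".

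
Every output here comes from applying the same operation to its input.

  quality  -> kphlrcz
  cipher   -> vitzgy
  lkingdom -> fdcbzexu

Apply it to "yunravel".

Looking at the pairs, the operation is to move the last 2 characters to the front (rotate right by 2), then shift every letter 9 places backward in the alphabet (wrapping around).
For "yunravel", step one produces "elyunrav"; step two turns that into "vcpleirm".
(Check on "cipher": → "erciph" → "vitzgy" ✓)

vcpleirm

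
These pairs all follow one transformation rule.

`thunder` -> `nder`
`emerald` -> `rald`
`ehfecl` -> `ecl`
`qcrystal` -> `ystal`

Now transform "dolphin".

What's happening: delete the first 3 characters.
So "dolphin" becomes "phin".

phin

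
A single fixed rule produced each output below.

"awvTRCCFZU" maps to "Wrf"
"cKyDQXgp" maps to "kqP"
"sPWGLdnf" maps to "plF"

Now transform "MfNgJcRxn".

FjX

The transformation: flip the case of every letter, then keep one character in every 3, starting at position 2 (positions 2nd, 5th, 8th, ...).
"MfNgJcRxn" → "mFnGjCrXN" → "FjX".
(Check on "cKyDQXgp": → "CkYdqxGP" → "kqP" ✓)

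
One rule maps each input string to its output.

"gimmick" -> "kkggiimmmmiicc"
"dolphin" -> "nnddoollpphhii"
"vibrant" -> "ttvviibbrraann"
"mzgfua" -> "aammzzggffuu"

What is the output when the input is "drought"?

The pattern: move the last character to the front, then double every character.
On "drought": the first step gives "tdrough", and the second then gives "ttddrroouugghh".
(Check on "mzgfua": → "amzgfu" → "aammzzggffuu" ✓)

ttddrroouugghh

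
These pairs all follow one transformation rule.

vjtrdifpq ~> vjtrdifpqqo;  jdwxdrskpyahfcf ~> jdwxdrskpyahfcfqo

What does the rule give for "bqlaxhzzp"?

Rule — append "qo".
For "bqlaxhzzp" the result is "bqlaxhzzpqo".

bqlaxhzzpqo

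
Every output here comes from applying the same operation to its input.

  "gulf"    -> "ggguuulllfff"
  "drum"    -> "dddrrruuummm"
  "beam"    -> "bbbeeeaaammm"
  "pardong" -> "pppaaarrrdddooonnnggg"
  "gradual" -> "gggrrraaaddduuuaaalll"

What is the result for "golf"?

gggooolllfff

The rule is to repeat every character 3 times.
Applying that to "golf" gives "gggooolllfff".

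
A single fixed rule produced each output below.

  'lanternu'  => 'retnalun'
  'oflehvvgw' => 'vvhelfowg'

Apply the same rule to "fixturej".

rutxifje

In each case the input is transformed by: move the last 2 characters to the front (rotate right by 2), then reverse the string.
"fixturej" → "ejfixtur" → "rutxifje".
(Check on "lanternu": → "nulanter" → "retnalun" ✓)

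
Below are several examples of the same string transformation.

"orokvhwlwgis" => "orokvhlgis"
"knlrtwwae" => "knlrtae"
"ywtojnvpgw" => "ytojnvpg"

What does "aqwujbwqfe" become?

The pattern: remove every "w".
Applying that to "aqwujbwqfe" gives "aqujbqfe".

aqujbqfe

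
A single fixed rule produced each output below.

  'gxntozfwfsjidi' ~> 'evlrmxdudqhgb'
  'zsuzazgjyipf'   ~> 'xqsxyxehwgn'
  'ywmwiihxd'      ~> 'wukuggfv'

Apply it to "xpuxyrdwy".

vnsvwpbu

The transformation: delete the last character, then shift every letter 2 places backward in the alphabet (wrapping around).
Working it through for "xpuxyrdwy": intermediate "xpuxyrdw", final "vnsvwpbu".
(Check on "zsuzazgjyipf": → "zsuzazgjyip" → "xqsxyxehwgn" ✓)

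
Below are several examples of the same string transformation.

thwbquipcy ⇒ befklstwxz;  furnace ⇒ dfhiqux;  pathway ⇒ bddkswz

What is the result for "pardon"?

dgqrsu

The pattern: shift every letter 3 places forward in the alphabet (wrapping around), then sort the characters into alphabetical order.
For "pardon" the result is "dgqrsu".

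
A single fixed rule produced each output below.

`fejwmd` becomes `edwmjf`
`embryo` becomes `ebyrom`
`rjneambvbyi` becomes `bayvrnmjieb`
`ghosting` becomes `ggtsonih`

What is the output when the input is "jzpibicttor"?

cbzttrpojii

The pattern: sort the characters into reverse alphabetical order, then move the last 2 characters to the front (rotate right by 2).
Working it through for "jzpibicttor": intermediate "zttrpojiicb", final "cbzttrpojii".
(Check on "fejwmd": → "wmjfed" → "edwmjf" ✓)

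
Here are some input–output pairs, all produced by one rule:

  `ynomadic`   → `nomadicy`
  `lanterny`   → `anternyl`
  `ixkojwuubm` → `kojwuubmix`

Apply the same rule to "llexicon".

lexiconl

Looking at the pairs, the operation is to move the last 3 characters to the front (rotate right by 3), then swap the front and back halves of the string.
"llexicon" → "lexiconl".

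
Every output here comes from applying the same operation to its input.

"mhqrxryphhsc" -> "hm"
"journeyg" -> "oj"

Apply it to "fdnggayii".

df

What's happening: swap each adjacent pair of characters (1↔2, 3↔4, ...), then keep only the first 2 characters.
Applying that to "fdnggayii" gives "df".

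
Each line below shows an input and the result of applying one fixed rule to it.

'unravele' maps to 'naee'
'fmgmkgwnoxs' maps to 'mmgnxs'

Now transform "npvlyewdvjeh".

pledjh

The transformation: swap each adjacent pair of characters (1↔2, 3↔4, ...), then keep every other character starting from the first (positions 1st, 3rd, 5th, ...).
For "npvlyewdvjeh", step one produces "pnlveydwjvhe"; step two turns that into "pledjh".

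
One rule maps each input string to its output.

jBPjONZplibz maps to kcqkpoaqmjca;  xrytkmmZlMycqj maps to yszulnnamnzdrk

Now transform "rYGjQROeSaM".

szhkrspftbn

Looking at the pairs, the operation is to shift every letter 1 place forward in the alphabet (wrapping around), then convert every letter to lowercase.
Starting from "rYGjQROeSaM": after the first operation, "sZHkRSPfTbN"; after the second, "szhkrspftbn".
(Check on "jBPjONZplibz": → "kCQkPOAqmjca" → "kcqkpoaqmjca" ✓)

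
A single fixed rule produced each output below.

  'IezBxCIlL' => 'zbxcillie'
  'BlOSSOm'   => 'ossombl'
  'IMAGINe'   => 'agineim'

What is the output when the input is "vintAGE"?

ntagevi

The rule is to move the first 2 characters to the end (rotate left by 2), then convert every letter to lowercase.
Applying both steps to "vintAGE": "ntAGEvi", then "ntagevi".
(Check on "BlOSSOm": → "OSSOmBl" → "ossombl" ✓)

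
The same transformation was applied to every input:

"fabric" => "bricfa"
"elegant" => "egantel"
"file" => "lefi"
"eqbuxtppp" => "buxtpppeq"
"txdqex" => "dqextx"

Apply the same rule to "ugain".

ainug

Looking at the pairs, the operation is to move the first 2 characters to the end (rotate left by 2).
"ugain" → "ainug".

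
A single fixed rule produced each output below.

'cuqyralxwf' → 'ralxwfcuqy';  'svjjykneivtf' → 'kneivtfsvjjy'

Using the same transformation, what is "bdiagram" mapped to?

Each output is the input with this applied: swap the front and back halves of the string, then move the last character to the front.
"bdiagram" → "agrambdi".

agrambdi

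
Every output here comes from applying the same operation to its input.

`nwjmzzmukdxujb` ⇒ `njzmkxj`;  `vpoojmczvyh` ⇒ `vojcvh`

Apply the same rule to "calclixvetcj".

cllxec

The rule is to keep every other character starting from the first (positions 1st, 3rd, 5th, ...).
For "calclixvetcj" the result is "cllxec".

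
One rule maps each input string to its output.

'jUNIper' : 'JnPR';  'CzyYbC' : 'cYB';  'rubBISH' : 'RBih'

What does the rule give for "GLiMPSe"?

Looking at the pairs, the operation is to keep every other character starting from the first (positions 1st, 3rd, 5th, ...), then flip the case of every letter.
Starting from "GLiMPSe": after the first operation, "GiPe"; after the second, "gIpE".
(Check on "CzyYbC": → "Cyb" → "cYB" ✓)

gIpE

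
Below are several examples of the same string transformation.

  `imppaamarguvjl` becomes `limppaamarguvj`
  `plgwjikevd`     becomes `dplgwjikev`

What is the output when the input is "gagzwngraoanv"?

The rule is to move the last character to the front.
Applying that to "gagzwngraoanv" gives "vgagzwngraoan".

vgagzwngraoan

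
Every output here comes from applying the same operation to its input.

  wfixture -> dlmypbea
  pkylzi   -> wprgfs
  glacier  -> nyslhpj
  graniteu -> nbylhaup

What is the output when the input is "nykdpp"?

What's happening: take characters alternately from the front and the back (1st, last, 2nd, 2nd-last, ...), then shift every letter 7 places forward in the alphabet (wrapping around).
On "nykdpp": the first step gives "npypkd", and the second then gives "uwfwrk".

uwfwrk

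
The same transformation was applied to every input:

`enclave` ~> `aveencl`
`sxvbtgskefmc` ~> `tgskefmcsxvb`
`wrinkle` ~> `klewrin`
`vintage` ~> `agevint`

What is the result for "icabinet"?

ineticab

In each case the input is transformed by: move the first 3 characters to the end (rotate left by 3), then move the first character to the end.
Applying both steps to "icabinet": "binetica", then "ineticab".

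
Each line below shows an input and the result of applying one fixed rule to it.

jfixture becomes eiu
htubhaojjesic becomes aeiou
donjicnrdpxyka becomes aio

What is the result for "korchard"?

What's happening: sort the characters into alphabetical order, then keep only the vowels.
For "korchard", step one produces "acdhkorr"; step two turns that into "ao".

ao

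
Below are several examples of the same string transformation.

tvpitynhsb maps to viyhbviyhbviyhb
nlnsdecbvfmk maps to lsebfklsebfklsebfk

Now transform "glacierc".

The pattern: keep every other character starting from the second (positions 2nd, 4th, 6th, ...), then write the whole string 3 times in a row.
For "glacierc", step one produces "lcec"; step two turns that into "lceclceclcec".

lceclceclcec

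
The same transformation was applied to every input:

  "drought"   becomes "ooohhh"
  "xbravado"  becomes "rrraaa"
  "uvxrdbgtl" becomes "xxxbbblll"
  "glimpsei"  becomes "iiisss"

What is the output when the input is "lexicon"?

Rule — keep one character in every 3, starting at position 3 (positions 3rd, 6th, 9th, ...), then repeat every character 3 times.
Starting from "lexicon": after the first operation, "xo"; after the second, "xxxooo".

xxxooo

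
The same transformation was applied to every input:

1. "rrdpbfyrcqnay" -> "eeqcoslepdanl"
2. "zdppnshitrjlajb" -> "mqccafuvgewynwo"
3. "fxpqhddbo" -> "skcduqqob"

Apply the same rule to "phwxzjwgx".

cujkmwjtk

Looking at the pairs, the operation is to shift every letter 13 places forward in the alphabet (wrapping around) — i.e. ROT13.
On "phwxzjwgx" that produces "cujkmwjtk".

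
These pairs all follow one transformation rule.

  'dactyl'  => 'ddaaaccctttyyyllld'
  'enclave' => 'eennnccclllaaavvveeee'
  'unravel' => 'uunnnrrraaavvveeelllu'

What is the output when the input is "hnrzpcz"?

hhnnnrrrzzzpppccczzzh

The pattern: repeat every character 3 times, then move the first character to the end.
Applying that to "hnrzpcz" gives "hhnnnrrrzzzpppccczzzh".
(Check on "dactyl": → "dddaaaccctttyyylll" → "ddaaaccctttyyyllld" ✓)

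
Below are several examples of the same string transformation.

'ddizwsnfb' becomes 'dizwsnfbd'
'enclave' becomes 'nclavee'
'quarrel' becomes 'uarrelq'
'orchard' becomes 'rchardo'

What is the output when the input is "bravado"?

ravadob

Each output is the input with this applied: move the first character to the end.
Applying that to "bravado" gives "ravadob".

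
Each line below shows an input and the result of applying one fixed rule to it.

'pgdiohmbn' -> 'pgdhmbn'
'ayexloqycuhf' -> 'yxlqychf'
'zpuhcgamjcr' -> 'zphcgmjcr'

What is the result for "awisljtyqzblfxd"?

Each output is the input with this applied: remove every vowel.
Applying that to "awisljtyqzblfxd" gives "wsljtyqzblfxd".

wsljtyqzblfxd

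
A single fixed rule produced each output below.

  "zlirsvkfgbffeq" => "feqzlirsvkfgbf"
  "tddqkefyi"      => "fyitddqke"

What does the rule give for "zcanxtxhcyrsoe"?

soezcanxtxhcyr

The transformation: move the last 3 characters to the front (rotate right by 3).
Doing the same to "zcanxtxhcyrsoe": "soezcanxtxhcyr".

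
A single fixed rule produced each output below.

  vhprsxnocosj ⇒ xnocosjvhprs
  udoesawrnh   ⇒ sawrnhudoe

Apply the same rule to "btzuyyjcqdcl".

Rule — swap the front and back halves of the string, then move the last character to the front.
Applying both steps to "btzuyyjcqdcl": "jcqdclbtzuyy", then "yjcqdclbtzuy".
(Check on "vhprsxnocosj": → "nocosjvhprsx" → "xnocosjvhprs" ✓)

yjcqdclbtzuy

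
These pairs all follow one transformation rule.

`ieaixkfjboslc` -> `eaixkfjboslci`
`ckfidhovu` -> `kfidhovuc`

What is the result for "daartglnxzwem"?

aartglnxzwemd

The rule is to move the first character to the end.
Doing the same to "daartglnxzwem": "aartglnxzwemd".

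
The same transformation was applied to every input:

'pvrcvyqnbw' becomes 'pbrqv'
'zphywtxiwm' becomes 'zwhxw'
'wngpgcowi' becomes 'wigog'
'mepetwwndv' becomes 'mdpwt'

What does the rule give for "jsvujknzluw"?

The transformation: keep every other character starting from the first (positions 1st, 3rd, 5th, ...), then take characters alternately from the front and the back (1st, last, 2nd, 2nd-last, ...).
Applying both steps to "jsvujknzluw": "jvjnlw", then "jwvljn".

jwvljn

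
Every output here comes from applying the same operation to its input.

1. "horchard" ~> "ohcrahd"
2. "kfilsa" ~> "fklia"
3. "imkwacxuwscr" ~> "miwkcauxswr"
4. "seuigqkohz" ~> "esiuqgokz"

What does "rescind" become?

ercsni

Each output is the input with this applied: swap each adjacent pair of characters (1↔2, 3↔4, ...), then delete the last character.
Applying that to "rescind" gives "ercsni".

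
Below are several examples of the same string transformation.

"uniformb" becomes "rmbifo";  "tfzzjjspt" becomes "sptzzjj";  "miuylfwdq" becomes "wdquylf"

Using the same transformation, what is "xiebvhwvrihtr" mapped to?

The transformation: delete the first 2 characters, then move the last 3 characters to the front (rotate right by 3).
Working it through for "xiebvhwvrihtr": intermediate "ebvhwvrihtr", final "htrebvhwvri".

htrebvhwvri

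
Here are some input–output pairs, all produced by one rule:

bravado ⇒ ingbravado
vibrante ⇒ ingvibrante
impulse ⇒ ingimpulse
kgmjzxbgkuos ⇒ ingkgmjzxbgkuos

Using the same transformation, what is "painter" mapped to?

ingpainter

The transformation: prepend "ing".
Doing the same to "painter": "ingpainter".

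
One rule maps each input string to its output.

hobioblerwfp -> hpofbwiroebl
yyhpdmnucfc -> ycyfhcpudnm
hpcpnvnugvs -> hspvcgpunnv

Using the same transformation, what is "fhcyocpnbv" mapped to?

fvhbcnypoc

In each case the input is transformed by: take characters alternately from the front and the back (1st, last, 2nd, 2nd-last, ...).
For "fhcyocpnbv" the result is "fvhbcnypoc".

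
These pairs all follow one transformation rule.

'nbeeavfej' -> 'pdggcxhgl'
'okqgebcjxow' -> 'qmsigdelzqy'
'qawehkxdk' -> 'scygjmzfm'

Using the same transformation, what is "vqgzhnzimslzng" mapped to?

xsibjpbkounbpi

The pattern: shift every letter 2 places forward in the alphabet (wrapping around).
Applying that to "vqgzhnzimslzng" gives "xsibjpbkounbpi".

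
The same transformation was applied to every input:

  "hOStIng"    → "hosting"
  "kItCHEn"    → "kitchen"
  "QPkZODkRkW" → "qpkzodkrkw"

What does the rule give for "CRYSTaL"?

crystal

What's happening: convert every letter to lowercase.
Doing the same to "CRYSTaL": "crystal".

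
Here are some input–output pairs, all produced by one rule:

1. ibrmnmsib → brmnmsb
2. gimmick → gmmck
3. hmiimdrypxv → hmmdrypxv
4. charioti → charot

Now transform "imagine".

Each output is the input with this applied: remove every "i".
So "imagine" becomes "magne".

magne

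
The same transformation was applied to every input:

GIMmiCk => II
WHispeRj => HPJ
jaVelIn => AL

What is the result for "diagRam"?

The pattern: keep one character in every 3, starting at position 2 (positions 2nd, 5th, 8th, ...), then convert every letter to uppercase.
Starting from "diagRam": after the first operation, "iR"; after the second, "IR".

IR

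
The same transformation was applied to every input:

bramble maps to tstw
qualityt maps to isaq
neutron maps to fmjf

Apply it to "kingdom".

Rule — keep every other character starting from the first (positions 1st, 3rd, 5th, ...), then shift every letter 8 places backward in the alphabet (wrapping around).
"kingdom" → "cfve".

cfve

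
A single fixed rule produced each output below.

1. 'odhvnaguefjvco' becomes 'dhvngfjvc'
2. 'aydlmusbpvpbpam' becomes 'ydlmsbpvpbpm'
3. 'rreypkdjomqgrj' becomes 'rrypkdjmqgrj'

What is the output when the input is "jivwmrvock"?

jvwmrvck

The transformation: remove every vowel.
Applying that to "jivwmrvock" gives "jvwmrvck".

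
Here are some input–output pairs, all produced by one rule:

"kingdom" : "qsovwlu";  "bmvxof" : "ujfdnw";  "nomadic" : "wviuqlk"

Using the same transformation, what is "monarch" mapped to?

wuivkzp

The rule is to swap each adjacent pair of characters (1↔2, 3↔4, ...), then shift every letter 8 places forward in the alphabet (wrapping around).
Applying both steps to "monarch": "omancrh", then "wuivkzp".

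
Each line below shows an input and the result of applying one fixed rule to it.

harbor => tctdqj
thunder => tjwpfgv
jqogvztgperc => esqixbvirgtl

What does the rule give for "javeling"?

icxgnkpl

Each output is the input with this applied: shift every letter 2 places forward in the alphabet (wrapping around), then swap the first and last characters.
Working it through for "javeling": intermediate "lcxgnkpi", final "icxgnkpl".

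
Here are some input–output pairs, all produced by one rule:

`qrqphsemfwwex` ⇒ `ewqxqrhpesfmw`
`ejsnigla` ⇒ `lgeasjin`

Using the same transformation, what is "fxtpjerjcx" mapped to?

The transformation: move the last 3 characters to the front (rotate right by 3), then swap each adjacent pair of characters (1↔2, 3↔4, ...).
On "fxtpjerjcx" that produces "cjfxtxjpre".

cjfxtxjpre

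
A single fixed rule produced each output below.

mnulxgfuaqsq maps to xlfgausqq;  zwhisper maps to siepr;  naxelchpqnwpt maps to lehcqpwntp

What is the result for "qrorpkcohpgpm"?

prckhogpmp

Rule — delete the first 3 characters, then swap each adjacent pair of characters (1↔2, 3↔4, ...).
Working it through for "qrorpkcohpgpm": intermediate "rpkcohpgpm", final "prckhogpmp".
(Check on "naxelchpqnwpt": → "elchpqnwpt" → "lehcqpwntp" ✓)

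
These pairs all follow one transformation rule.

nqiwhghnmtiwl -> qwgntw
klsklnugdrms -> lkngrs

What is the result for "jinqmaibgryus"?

iqabru

Rule — keep every other character starting from the second (positions 2nd, 4th, 6th, ...).
For "jinqmaibgryus" the result is "iqabru".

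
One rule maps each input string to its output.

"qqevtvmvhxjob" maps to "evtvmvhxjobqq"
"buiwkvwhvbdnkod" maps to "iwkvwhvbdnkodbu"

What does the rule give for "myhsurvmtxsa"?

The pattern: move the first 2 characters to the end (rotate left by 2).
On "myhsurvmtxsa" that produces "hsurvmtxsamy".

hsurvmtxsamy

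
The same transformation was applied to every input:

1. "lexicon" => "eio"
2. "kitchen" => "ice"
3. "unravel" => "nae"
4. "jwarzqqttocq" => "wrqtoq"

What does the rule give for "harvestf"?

avsf

The pattern: keep every other character starting from the second (positions 2nd, 4th, 6th, ...).
Applying that to "harvestf" gives "avsf".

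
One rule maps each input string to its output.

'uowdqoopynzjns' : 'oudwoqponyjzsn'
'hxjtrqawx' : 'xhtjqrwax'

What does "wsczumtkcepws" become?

In each case the input is transformed by: swap each adjacent pair of characters (1↔2, 3↔4, ...).
"wsczumtkcepws" → "swzcmuktecwps".

swzcmuktecwps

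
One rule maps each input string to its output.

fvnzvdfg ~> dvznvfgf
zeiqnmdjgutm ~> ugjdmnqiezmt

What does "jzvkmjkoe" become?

kjmkvzjeo

The transformation: move the last 2 characters to the front (rotate right by 2), then reverse the string.
Starting from "jzvkmjkoe": after the first operation, "oejzvkmjk"; after the second, "kjmkvzjeo".
(Check on "fvnzvdfg": → "fgfvnzvd" → "dvznvfgf" ✓)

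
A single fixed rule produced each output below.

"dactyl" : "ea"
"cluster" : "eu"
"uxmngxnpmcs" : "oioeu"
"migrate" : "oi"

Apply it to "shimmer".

Looking at the pairs, the operation is to shift every letter 2 places forward in the alphabet (wrapping around), then keep only the vowels.
Applying both steps to "shimmer": "ujkoogt", then "uoo".

uoo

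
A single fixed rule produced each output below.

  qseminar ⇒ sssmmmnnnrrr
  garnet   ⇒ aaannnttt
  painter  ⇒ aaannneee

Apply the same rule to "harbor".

aaabbbrrr

The pattern: keep every other character starting from the second (positions 2nd, 4th, 6th, ...), then repeat every character 3 times.
On "harbor": the first step gives "abr", and the second then gives "aaabbbrrr".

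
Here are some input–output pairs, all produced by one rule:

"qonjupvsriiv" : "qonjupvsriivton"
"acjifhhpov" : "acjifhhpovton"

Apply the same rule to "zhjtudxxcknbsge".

The pattern: append "ton".
"zhjtudxxcknbsge" → "zhjtudxxcknbsgeton".

zhjtudxxcknbsgeton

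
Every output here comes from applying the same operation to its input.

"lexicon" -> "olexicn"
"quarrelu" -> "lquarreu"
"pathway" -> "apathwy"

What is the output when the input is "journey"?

ejourny

The transformation: move the last character to the front, then swap the first and last characters.
"journey" → "ejourny".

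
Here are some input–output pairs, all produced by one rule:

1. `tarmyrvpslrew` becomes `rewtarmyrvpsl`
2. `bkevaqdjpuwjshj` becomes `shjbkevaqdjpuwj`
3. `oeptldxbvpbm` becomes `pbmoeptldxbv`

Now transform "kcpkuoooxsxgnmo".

The transformation: move the last 3 characters to the front (rotate right by 3).
For "kcpkuoooxsxgnmo" the result is "nmokcpkuoooxsxg".

nmokcpkuoooxsxg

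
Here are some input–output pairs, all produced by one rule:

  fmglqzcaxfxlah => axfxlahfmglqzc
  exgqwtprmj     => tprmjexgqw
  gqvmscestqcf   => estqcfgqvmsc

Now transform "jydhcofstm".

Looking at the pairs, the operation is to swap the front and back halves of the string.
Applying that to "jydhcofstm" gives "ofstmjydhc".

ofstmjydhc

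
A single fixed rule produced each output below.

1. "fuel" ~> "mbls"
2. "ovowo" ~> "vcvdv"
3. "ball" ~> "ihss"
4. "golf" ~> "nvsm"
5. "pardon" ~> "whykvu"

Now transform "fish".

Each output is the input with this applied: shift every letter 7 places forward in the alphabet (wrapping around).
Applying that to "fish" gives "mpzo".

mpzo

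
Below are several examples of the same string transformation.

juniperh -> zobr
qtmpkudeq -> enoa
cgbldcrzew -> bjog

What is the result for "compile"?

The pattern: shift every letter 10 places forward in the alphabet (wrapping around), then keep only the last 4 characters.
So "compile" becomes "zsvo".
(Check on "qtmpkudeq": → "adwzuenoa" → "enoa" ✓)

zsvo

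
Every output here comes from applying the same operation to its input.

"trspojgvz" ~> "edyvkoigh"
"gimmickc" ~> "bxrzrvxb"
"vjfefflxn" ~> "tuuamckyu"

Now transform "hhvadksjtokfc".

In each case the input is transformed by: move the first 3 characters to the end (rotate left by 3), then shift every letter 11 places backward in the alphabet (wrapping around).
So "hhvadksjtokfc" becomes "pszhyidzurwwk".

pszhyidzurwwk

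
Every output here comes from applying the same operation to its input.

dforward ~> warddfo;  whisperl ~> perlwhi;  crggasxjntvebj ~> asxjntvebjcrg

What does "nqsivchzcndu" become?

vchzcndunqs

The pattern: move the first 3 characters to the end (rotate left by 3), then delete the first character.
For "nqsivchzcndu", step one produces "ivchzcndunqs"; step two turns that into "vchzcndunqs".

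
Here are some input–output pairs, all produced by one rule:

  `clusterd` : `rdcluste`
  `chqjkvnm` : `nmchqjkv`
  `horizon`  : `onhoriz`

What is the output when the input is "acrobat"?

atacrob

The pattern: move the last 2 characters to the front (rotate right by 2).
On "acrobat" that produces "atacrob".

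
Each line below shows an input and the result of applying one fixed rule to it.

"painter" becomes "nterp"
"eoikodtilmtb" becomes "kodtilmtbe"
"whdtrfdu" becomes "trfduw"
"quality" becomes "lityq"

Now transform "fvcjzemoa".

In each case the input is transformed by: move the first character to the end, then delete the first 2 characters.
Starting from "fvcjzemoa": after the first operation, "vcjzemoaf"; after the second, "jzemoaf".

jzemoaf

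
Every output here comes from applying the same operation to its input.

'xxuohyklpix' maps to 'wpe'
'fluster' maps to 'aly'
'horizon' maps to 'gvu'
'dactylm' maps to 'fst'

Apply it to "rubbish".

The rule is to shift every letter 7 places forward in the alphabet (wrapping around), then keep only the last 3 characters.
Working it through for "rubbish": intermediate "ybiipzo", final "pzo".
(Check on "fluster": → "msbzaly" → "aly" ✓)

pzo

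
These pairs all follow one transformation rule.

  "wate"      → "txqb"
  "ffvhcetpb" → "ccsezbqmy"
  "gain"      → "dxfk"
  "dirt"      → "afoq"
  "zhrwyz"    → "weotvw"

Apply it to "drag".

aoxd

In each case the input is transformed by: shift every letter 3 places backward in the alphabet (wrapping around).
On "drag" that produces "aoxd".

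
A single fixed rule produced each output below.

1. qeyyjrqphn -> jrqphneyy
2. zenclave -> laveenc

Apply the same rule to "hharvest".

In each case the input is transformed by: delete the first character, then move the first 3 characters to the end (rotate left by 3).
Applying both steps to "hharvest": "harvest", then "vesthar".

vesthar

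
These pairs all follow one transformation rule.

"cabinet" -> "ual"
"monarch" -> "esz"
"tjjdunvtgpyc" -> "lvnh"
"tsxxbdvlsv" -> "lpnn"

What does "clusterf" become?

ukj

The pattern: shift every letter 8 places backward in the alphabet (wrapping around), then keep one character in every 3, starting at position 1 (positions 1st, 4th, 7th, ...).
On "clusterf": the first step gives "udmklwjx", and the second then gives "ukj".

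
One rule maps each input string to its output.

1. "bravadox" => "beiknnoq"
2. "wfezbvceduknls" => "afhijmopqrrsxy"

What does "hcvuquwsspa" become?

Each output is the input with this applied: shift every letter 13 places forward in the alphabet (wrapping around) — i.e. ROT13, then sort the characters into alphabetical order.
On "hcvuquwsspa": the first step gives "upihdhjffcn", and the second then gives "cdffhhijnpu".

cdffhhijnpu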